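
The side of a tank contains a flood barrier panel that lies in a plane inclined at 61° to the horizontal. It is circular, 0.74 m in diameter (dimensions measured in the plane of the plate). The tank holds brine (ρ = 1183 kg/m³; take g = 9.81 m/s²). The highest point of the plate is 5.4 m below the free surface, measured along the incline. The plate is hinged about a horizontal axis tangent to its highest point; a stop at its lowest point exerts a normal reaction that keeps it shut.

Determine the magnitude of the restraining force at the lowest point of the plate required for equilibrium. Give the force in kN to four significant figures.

γ = ρg = 1183 × 9.81 / 1000 = 11.60523 kN/m³.
Let θ = 61° be the plate's angle to the horizontal; measure y along the incline from where the plane meets the free surface. Vertical depth h = y·sinθ with sinθ = 0.874620.
The centroid is at the centre, 0.37 m below the top of the plate, so y_c = 5.4 + 0.37 = 5.77 m and h_c = 5.77 × 0.874620 = 5.04656 m.
A = π(0.37)² = 0.430084 m².
Resultant F = γ·h_c·A = 11.60523 × 5.04656 × 0.430084 = 25.1885 kN.
I_c = πr⁴/4 = π × 0.37⁴/4 = 0.0147196 m⁴.
Centre of pressure: y_p = y_c + I_c/(y_c·A) = 5.77 + 0.0147196/(5.77 × 0.430084) = 5.77 + 0.00593153 = 5.77593 m along the plane.
The resultant acts 0.37 + 0.00593153 = 0.375932 m (along the plate) below the hinge at the top edge, so the moment about the hinge is M = F × 0.375932 = 25.1885 × 0.375932 = 9.46916 kN·m.
A normal force at the bottom, 0.74 m from the hinge, must supply this moment: P = 9.46916/0.74 = 12.7962 kN.

P ≈ 12.80 kN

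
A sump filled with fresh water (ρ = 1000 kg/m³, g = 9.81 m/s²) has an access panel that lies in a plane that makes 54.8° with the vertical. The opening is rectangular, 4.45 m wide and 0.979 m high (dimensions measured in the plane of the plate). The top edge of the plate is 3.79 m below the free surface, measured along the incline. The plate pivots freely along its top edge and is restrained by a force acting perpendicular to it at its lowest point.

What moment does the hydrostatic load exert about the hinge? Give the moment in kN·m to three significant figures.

γ = ρg = 1000 × 9.81 = 9810 N/m³ = 9.81 kN/m³.
The plate makes 54.8° with the vertical, i.e. θ = 90° − 54.8° = 35.2° to the horizontal. Measuring y along the incline from the free-surface line, vertical depth h = y·sinθ with sinθ = 0.576432.
The centroid lies 0.979/2 = 0.4895 m below the top edge, so y_c = 3.79 + 0.4895 = 4.2795 m and h_c = 4.2795 × 0.576432 = 2.46684 m.
A = 4.45 × 0.979 = 4.35655 m².
Resultant F = γ·h_c·A = 9.81 × 2.46684 × 4.35655 = 105.427 kN.
I_c = b·h³/12 = 4.45 × 0.979³/12 = 0.347958 m⁴.
Centre of pressure: y_p = y_c + I_c/(y_c·A) = 4.2795 + 0.347958/(4.2795 × 4.35655) = 4.2795 + 0.0186634 = 4.29816 m along the plane.
The resultant acts 0.4895 + 0.0186634 = 0.508163 m (along the plate) below the hinge at the top edge, so the moment about the hinge is M = F × 0.508163 = 105.427 × 0.508163 = 53.5741 kN·m.

M ≈ 53.6 kN·m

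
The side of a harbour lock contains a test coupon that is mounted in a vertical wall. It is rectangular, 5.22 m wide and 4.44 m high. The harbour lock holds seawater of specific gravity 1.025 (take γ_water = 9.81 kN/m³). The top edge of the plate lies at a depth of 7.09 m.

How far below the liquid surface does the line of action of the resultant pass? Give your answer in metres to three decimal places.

h_p = 9.486 m

γ = 1.025 × 9.81 = 10.05525 kN/m³.
The centroid lies 4.44/2 = 2.22 m below the top edge, so the centroid depth is h_c = 7.09 + 2.22 = 9.31 m.
A = 5.22 × 4.44 = 23.1768 m².
Resultant F = γ·h_c·A = 10.05525 × 9.31 × 23.1768 = 2169.68 kN.
I_c = b·h³/12 = 5.22 × 4.44³/12 = 38.0748 m⁴.
Centre of pressure: y_p = y_c + I_c/(y_c·A) = 9.31 + 38.0748/(9.31 × 23.1768) = 9.31 + 0.176455 = 9.48646 m along the plane.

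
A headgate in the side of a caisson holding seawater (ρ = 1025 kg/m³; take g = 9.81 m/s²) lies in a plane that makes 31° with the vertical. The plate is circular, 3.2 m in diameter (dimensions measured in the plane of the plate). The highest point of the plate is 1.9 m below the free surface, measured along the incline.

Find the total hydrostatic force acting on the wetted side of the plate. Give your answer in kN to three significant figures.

γ = ρg = 1025 × 9.81 / 1000 = 10.05525 kN/m³.
The plate makes 31° with the vertical, i.e. θ = 90° − 31° = 59° to the horizontal. Measuring y along the incline from the free-surface line, vertical depth h = y·sinθ with sinθ = 0.857167.
The centroid is at the centre, 1.6 m below the top of the plate, so y_c = 1.9 + 1.6 = 3.5 m and h_c = 3.5 × 0.857167 = 3.00008 m.
A = π(1.6)² = 8.04248 m².
Resultant F = γ·h_c·A = 10.05525 × 3.00008 × 8.04248 = 242.614 kN.

F ≈ 243 kN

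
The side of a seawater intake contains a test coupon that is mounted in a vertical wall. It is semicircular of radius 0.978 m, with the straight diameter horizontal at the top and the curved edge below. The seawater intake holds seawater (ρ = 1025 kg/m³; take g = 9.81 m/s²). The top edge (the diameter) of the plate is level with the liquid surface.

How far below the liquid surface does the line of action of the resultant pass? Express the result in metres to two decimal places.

h_p = 0.58 m

γ = ρg = 1025 × 9.81 / 1000 = 10.05525 kN/m³.
The centroid of a semicircle lies 4r/(3π) = 0.415076 m from the diameter, here below the top edge, so the centroid depth is h_c = 0.415076 m.
A = πr²/2 = π × 0.978²/2 = 1.50244 m².
Resultant F = γ·h_c·A = 10.05525 × 0.415076 × 1.50244 = 6.27072 kN.
I_c = (π/8 − 8/(9π))·r⁴ = 0.109757 × 0.978⁴ = 0.100412 m⁴.
Centre of pressure: y_p = y_c + I_c/(y_c·A) = 0.415076 + 0.100412/(0.415076 × 1.50244) = 0.415076 + 0.161013 = 0.576089 m along the plane.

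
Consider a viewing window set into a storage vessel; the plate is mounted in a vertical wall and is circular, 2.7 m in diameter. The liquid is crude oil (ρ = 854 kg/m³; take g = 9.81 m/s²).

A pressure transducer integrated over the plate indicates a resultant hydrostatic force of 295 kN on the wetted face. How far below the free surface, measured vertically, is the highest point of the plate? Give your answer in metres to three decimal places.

γ = ρg = 854 × 9.81 / 1000 = 8.37774 kN/m³.
A = π(1.35)² = 5.72555 m².
From F = γ·h_c·A, the centroid depth is h_c = 295/(8.37774 × 5.72555) = 6.15004 m.
The centroid is at the centre, 1.35 m below the top of the plate, so the highest point sits at h_top = 6.15004 − 1.35 = 4.80004 m below the surface.

d_top ≈ 4.800 m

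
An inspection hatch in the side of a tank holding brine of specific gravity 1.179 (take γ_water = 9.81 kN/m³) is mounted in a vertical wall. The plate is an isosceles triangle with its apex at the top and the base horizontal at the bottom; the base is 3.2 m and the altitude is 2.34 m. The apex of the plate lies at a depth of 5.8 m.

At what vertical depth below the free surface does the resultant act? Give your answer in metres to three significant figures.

h_p = 7.40 m

γ = 1.179 × 9.81 = 11.56599 kN/m³.
With the apex up, the centroid sits 2h/3 = 2 × 2.34/3 = 1.56 m below the apex, so the centroid depth is h_c = 5.8 + 1.56 = 7.36 m.
A = ½ × 3.2 × 2.34 = 3.744 m².
Resultant F = γ·h_c·A = 11.56599 × 7.36 × 3.744 = 318.711 kN.
I_c = b·h³/36 = 3.2 × 2.34³/36 = 1.13892 m⁴.
Centre of pressure: y_p = y_c + I_c/(y_c·A) = 7.36 + 1.13892/(7.36 × 3.744) = 7.36 + 0.0413313 = 7.40133 m along the plane.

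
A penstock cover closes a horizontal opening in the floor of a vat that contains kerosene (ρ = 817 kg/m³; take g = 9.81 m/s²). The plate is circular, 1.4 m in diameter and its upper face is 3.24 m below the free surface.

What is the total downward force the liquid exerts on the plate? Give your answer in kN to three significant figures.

γ = ρg = 817 × 9.81 / 1000 = 8.01477 kN/m³.
The plate is horizontal, so pressure is uniform at p = γ·h = 8.01477 × 3.24 = 25.9679 kN/m².
A = π(0.7)² = 1.53938 m².
F = p·A = 25.9679 × 1.53938 = 39.9745 kN.

F ≈ 40.0 kN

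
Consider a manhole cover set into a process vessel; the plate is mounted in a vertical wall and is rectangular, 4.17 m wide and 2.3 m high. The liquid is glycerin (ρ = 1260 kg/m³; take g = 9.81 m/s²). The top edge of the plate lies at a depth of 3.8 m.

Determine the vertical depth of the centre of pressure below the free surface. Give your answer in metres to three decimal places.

γ = ρg = 1260 × 9.81 / 1000 = 12.3606 kN/m³.
The centroid lies 2.3/2 = 1.15 m below the top edge, so the centroid depth is h_c = 3.8 + 1.15 = 4.95 m.
A = 4.17 × 2.3 = 9.591 m².
Resultant F = γ·h_c·A = 12.3606 × 4.95 × 9.591 = 586.825 kN.
I_c = b·h³/12 = 4.17 × 2.3³/12 = 4.22803 m⁴.
Centre of pressure: y_p = y_c + I_c/(y_c·A) = 4.95 + 4.22803/(4.95 × 9.591) = 4.95 + 0.0890572 = 5.03906 m along the plane.

h_p = 5.039 m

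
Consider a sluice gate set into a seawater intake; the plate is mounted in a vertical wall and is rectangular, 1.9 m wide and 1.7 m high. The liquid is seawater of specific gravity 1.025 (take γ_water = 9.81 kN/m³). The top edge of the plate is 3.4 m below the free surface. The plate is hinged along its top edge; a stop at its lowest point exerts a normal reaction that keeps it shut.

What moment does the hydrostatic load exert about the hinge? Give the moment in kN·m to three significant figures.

M ≈ 125 kN·m

γ = 1.025 × 9.81 = 10.05525 kN/m³.
The centroid lies 1.7/2 = 0.85 m below the top edge, so the centroid depth is h_c = 3.4 + 0.85 = 4.25 m.
A = 1.9 × 1.7 = 3.23 m².
Resultant F = γ·h_c·A = 10.05525 × 4.25 × 3.23 = 138.033 kN.
I_c = b·h³/12 = 1.9 × 1.7³/12 = 0.777892 m⁴.
Centre of pressure: y_p = y_c + I_c/(y_c·A) = 4.25 + 0.777892/(4.25 × 3.23) = 4.25 + 0.0566667 = 4.30667 m along the plane.
The resultant acts 0.85 + 0.0566667 = 0.906667 m (along the plate) below the hinge at the top edge, so the moment about the hinge is M = F × 0.906667 = 138.033 × 0.906667 = 125.15 kN·m.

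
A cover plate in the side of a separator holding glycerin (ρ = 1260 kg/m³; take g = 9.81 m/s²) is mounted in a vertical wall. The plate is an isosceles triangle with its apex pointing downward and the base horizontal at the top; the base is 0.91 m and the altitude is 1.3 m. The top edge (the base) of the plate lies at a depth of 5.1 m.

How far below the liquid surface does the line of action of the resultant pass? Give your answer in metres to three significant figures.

γ = ρg = 1260 × 9.81 / 1000 = 12.3606 kN/m³.
With the apex down, the centroid sits h/3 = 1.3/3 = 0.433333 m below the base (the top edge), so the centroid depth is h_c = 5.1 + 0.433333 = 5.53333 m.
A = ½ × 0.91 × 1.3 = 0.5915 m².
Resultant F = γ·h_c·A = 12.3606 × 5.53333 × 0.5915 = 40.4558 kN.
I_c = b·h³/36 = 0.91 × 1.3³/36 = 0.0555353 m⁴.
Centre of pressure: y_p = y_c + I_c/(y_c·A) = 5.53333 + 0.0555353/(5.53333 × 0.5915) = 5.53333 + 0.0169679 = 5.5503 m along the plane.

h_p = 5.55 m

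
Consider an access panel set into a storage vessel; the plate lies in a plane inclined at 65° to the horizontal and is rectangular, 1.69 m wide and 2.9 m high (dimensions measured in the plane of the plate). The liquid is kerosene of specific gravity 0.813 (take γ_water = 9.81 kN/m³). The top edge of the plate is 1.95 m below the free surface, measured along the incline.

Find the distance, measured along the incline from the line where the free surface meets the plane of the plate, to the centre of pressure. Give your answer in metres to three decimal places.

y_p = 3.606 m

γ = 0.813 × 9.81 = 7.97553 kN/m³.
Let θ = 65° be the plate's angle to the horizontal; measure y along the incline from where the plane meets the free surface. Vertical depth h = y·sinθ with sinθ = 0.906308.
The centroid lies 2.9/2 = 1.45 m below the top edge, so y_c = 1.95 + 1.45 = 3.4 m and h_c = 3.4 × 0.906308 = 3.08145 m.
A = 1.69 × 2.9 = 4.901 m².
Resultant F = γ·h_c·A = 7.97553 × 3.08145 × 4.901 = 120.448 kN.
I_c = b·h³/12 = 1.69 × 2.9³/12 = 3.43478 m⁴.
Centre of pressure: y_p = y_c + I_c/(y_c·A) = 3.4 + 3.43478/(3.4 × 4.901) = 3.4 + 0.206127 = 3.60613 m along the plane.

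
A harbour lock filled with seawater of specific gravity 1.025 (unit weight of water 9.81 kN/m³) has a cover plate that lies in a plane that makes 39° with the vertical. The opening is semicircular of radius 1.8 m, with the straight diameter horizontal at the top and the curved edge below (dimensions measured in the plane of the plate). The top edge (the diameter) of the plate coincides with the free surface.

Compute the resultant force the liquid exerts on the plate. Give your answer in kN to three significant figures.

γ = 1.025 × 9.81 = 10.05525 kN/m³.
The plate makes 39° with the vertical, i.e. θ = 90° − 39° = 51° to the horizontal. Measuring y along the incline from the free-surface line, vertical depth h = y·sinθ with sinθ = 0.777146.
The centroid of a semicircle lies 4r/(3π) = 0.763944 m from the diameter, here below the top edge, so y_c = 0.763944 m and h_c = 0.763944 × 0.777146 = 0.593696 m.
A = πr²/2 = π × 1.8²/2 = 5.08938 m².
Resultant F = γ·h_c·A = 10.05525 × 0.593696 × 5.08938 = 30.3824 kN.

F ≈ 30.4 kN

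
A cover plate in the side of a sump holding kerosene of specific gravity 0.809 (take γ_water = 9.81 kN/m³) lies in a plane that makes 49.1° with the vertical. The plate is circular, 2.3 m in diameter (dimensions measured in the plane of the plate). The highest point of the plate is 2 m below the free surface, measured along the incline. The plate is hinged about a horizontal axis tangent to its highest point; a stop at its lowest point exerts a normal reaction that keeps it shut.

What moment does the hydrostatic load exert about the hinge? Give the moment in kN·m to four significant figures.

γ = 0.809 × 9.81 = 7.93629 kN/m³.
The plate makes 49.1° with the vertical, i.e. θ = 90° − 49.1° = 40.9° to the horizontal. Measuring y along the incline from the free-surface line, vertical depth h = y·sinθ with sinθ = 0.654741.
The centroid is at the centre, 1.15 m below the top of the plate, so y_c = 2 + 1.15 = 3.15 m and h_c = 3.15 × 0.654741 = 2.06243 m.
A = π(1.15)² = 4.15476 m².
Resultant F = γ·h_c·A = 7.93629 × 2.06243 × 4.15476 = 68.0053 kN.
I_c = πr⁴/4 = π × 1.15⁴/4 = 1.37367 m⁴.
Centre of pressure: y_p = y_c + I_c/(y_c·A) = 3.15 + 1.37367/(3.15 × 4.15476) = 3.15 + 0.104961 = 3.25496 m along the plane.
The resultant acts 1.15 + 0.104961 = 1.25496 m (along the plate) below the hinge at the top edge, so the moment about the hinge is M = F × 1.25496 = 68.0053 × 1.25496 = 85.3439 kN·m.

M ≈ 85.34 kN·m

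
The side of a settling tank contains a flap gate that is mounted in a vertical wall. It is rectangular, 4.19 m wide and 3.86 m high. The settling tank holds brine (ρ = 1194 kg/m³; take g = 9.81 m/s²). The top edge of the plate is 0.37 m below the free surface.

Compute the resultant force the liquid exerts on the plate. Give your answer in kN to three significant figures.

F ≈ 436 kN

γ = ρg = 1194 × 9.81 / 1000 = 11.71314 kN/m³.
The centroid lies 3.86/2 = 1.93 m below the top edge, so the centroid depth is h_c = 0.37 + 1.93 = 2.3 m.
A = 4.19 × 3.86 = 16.1734 m².
Resultant F = γ·h_c·A = 11.71314 × 2.3 × 16.1734 = 435.715 kN.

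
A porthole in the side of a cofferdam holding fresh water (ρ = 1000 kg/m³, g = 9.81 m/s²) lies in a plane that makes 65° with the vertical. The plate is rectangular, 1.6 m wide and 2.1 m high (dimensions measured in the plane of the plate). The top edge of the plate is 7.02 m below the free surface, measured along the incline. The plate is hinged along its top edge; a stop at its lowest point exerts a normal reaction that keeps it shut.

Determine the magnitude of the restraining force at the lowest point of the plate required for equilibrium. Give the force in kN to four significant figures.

γ = ρg = 1000 × 9.81 = 9810 N/m³ = 9.81 kN/m³.
The plate makes 65° with the vertical, i.e. θ = 90° − 65° = 25° to the horizontal. Measuring y along the incline from the free-surface line, vertical depth h = y·sinθ with sinθ = 0.422618.
The centroid lies 2.1/2 = 1.05 m below the top edge, so y_c = 7.02 + 1.05 = 8.07 m and h_c = 8.07 × 0.422618 = 3.41053 m.
A = 1.6 × 2.1 = 3.36 m².
Resultant F = γ·h_c·A = 9.81 × 3.41053 × 3.36 = 112.417 kN.
I_c = b·h³/12 = 1.6 × 2.1³/12 = 1.2348 m⁴.
Centre of pressure: y_p = y_c + I_c/(y_c·A) = 8.07 + 1.2348/(8.07 × 3.36) = 8.07 + 0.045539 = 8.11554 m along the plane.
The resultant acts 1.05 + 0.045539 = 1.09554 m (along the plate) below the hinge at the top edge, so the moment about the hinge is M = F × 1.09554 = 112.417 × 1.09554 = 123.157 kN·m.
A normal force at the bottom, 2.1 m from the hinge, must supply this moment: P = 123.157/2.1 = 58.6462 kN.

P ≈ 58.65 kN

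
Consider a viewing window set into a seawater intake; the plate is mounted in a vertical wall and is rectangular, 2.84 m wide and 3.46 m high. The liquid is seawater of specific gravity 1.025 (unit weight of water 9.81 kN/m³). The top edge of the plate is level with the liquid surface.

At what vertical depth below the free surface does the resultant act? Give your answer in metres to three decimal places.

γ = 1.025 × 9.81 = 10.05525 kN/m³.
The centroid lies 3.46/2 = 1.73 m below the top edge, so the centroid depth is h_c = 1.73 m.
A = 2.84 × 3.46 = 9.8264 m².
Resultant F = γ·h_c·A = 10.05525 × 1.73 × 9.8264 = 170.936 kN.
I_c = b·h³/12 = 2.84 × 3.46³/12 = 9.80314 m⁴.
Centre of pressure: y_p = y_c + I_c/(y_c·A) = 1.73 + 9.80314/(1.73 × 9.8264) = 1.73 + 0.576666 = 2.30667 m along the plane.

h_p = 2.307 m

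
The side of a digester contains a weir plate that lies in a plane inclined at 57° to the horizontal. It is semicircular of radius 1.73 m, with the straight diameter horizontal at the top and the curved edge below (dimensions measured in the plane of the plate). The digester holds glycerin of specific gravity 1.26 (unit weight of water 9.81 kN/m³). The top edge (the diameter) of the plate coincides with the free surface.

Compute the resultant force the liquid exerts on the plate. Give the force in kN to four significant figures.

γ = 1.26 × 9.81 = 12.3606 kN/m³.
Let θ = 57° be the plate's angle to the horizontal; measure y along the incline from where the plane meets the free surface. Vertical depth h = y·sinθ with sinθ = 0.838671.
The centroid of a semicircle lies 4r/(3π) = 0.734235 m from the diameter, here below the top edge, so y_c = 0.734235 m and h_c = 0.734235 × 0.838671 = 0.615782 m.
A = πr²/2 = π × 1.73²/2 = 4.70124 m².
Resultant F = γ·h_c·A = 12.3606 × 0.615782 × 4.70124 = 35.7832 kN.

F ≈ 35.78 kN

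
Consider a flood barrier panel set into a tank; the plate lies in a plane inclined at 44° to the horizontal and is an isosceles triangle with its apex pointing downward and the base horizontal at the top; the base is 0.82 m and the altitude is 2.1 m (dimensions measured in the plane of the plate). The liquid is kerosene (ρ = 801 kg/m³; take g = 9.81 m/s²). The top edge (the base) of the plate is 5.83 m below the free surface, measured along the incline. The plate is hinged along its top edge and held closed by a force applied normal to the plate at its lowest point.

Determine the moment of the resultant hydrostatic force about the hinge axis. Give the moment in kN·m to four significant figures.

M ≈ 22.63 kN·m

γ = ρg = 801 × 9.81 / 1000 = 7.85781 kN/m³.
Let θ = 44° be the plate's angle to the horizontal; measure y along the incline from where the plane meets the free surface. Vertical depth h = y·sinθ with sinθ = 0.694658.
With the apex down, the centroid sits h/3 = 2.1/3 = 0.7 m below the base (the top edge), so y_c = 5.83 + 0.7 = 6.53 m and h_c = 6.53 × 0.694658 = 4.53612 m.
A = ½ × 0.82 × 2.1 = 0.861 m².
Resultant F = γ·h_c·A = 7.85781 × 4.53612 × 0.861 = 30.6895 kN.
I_c = b·h³/36 = 0.82 × 2.1³/36 = 0.210945 m⁴.
Centre of pressure: y_p = y_c + I_c/(y_c·A) = 6.53 + 0.210945/(6.53 × 0.861) = 6.53 + 0.0375191 = 6.56752 m along the plane.
The resultant acts 0.7 + 0.0375191 = 0.737519 m (along the plate) below the hinge at the top edge, so the moment about the hinge is M = F × 0.737519 = 30.6895 × 0.737519 = 22.6341 kN·m.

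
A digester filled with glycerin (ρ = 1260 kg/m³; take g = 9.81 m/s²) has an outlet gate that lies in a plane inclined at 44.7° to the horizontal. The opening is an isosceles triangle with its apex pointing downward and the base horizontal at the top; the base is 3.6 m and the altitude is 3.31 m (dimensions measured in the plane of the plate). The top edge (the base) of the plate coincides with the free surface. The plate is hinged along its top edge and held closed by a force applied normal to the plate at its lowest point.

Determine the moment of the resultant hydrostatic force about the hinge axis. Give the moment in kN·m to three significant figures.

M ≈ 94.6 kN·m

γ = ρg = 1260 × 9.81 / 1000 = 12.3606 kN/m³.
Let θ = 44.7° be the plate's angle to the horizontal; measure y along the incline from where the plane meets the free surface. Vertical depth h = y·sinθ with sinθ = 0.703395.
With the apex down, the centroid sits h/3 = 3.31/3 = 1.10333 m below the base (the top edge), so y_c = 1.10333 m and h_c = 1.10333 × 0.703395 = 0.776077 m.
A = ½ × 3.6 × 3.31 = 5.958 m².
Resultant F = γ·h_c·A = 12.3606 × 0.776077 × 5.958 = 57.1538 kN.
I_c = b·h³/36 = 3.6 × 3.31³/36 = 3.62647 m⁴.
Centre of pressure: y_p = y_c + I_c/(y_c·A) = 1.10333 + 3.62647/(1.10333 × 5.958) = 1.10333 + 0.551668 = 1.655 m along the plane.
The resultant acts 1.10333 + 0.551668 = 1.655 m (along the plate) below the hinge at the top edge, so the moment about the hinge is M = F × 1.655 = 57.1538 × 1.655 = 94.5895 kN·m.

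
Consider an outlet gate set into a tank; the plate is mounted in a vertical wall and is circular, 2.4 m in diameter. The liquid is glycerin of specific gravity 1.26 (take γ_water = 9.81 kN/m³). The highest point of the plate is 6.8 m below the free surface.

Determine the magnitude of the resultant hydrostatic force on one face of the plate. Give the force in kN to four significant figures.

γ = 1.26 × 9.81 = 12.3606 kN/m³.
The centroid is at the centre, 1.2 m below the top of the plate, so the centroid depth is h_c = 6.8 + 1.2 = 8 m.
A = π(1.2)² = 4.52389 m².
Resultant F = γ·h_c·A = 12.3606 × 8 × 4.52389 = 447.344 kN.

F ≈ 447.3 kN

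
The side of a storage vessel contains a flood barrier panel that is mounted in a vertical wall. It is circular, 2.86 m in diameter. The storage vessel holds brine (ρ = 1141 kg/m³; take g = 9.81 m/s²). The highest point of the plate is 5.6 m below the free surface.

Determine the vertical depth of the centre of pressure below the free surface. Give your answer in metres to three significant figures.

h_p = 7.10 m

γ = ρg = 1141 × 9.81 / 1000 = 11.19321 kN/m³.
The centroid is at the centre, 1.43 m below the top of the plate, so the centroid depth is h_c = 5.6 + 1.43 = 7.03 m.
A = π(1.43)² = 6.42424 m².
Resultant F = γ·h_c·A = 11.19321 × 7.03 × 6.42424 = 505.512 kN.
I_c = πr⁴/4 = π × 1.43⁴/4 = 3.28423 m⁴.
Centre of pressure: y_p = y_c + I_c/(y_c·A) = 7.03 + 3.28423/(7.03 × 6.42424) = 7.03 + 0.0727204 = 7.10272 m along the plane.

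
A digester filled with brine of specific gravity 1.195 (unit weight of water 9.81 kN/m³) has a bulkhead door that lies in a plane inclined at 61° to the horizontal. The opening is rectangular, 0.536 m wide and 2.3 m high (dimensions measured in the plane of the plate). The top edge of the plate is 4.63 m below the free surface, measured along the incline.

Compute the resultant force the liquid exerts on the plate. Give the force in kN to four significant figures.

γ = 1.195 × 9.81 = 11.72295 kN/m³.
Let θ = 61° be the plate's angle to the horizontal; measure y along the incline from where the plane meets the free surface. Vertical depth h = y·sinθ with sinθ = 0.874620.
The centroid lies 2.3/2 = 1.15 m below the top edge, so y_c = 4.63 + 1.15 = 5.78 m and h_c = 5.78 × 0.874620 = 5.0553 m.
A = 0.536 × 2.3 = 1.2328 m².
Resultant F = γ·h_c·A = 11.72295 × 5.0553 × 1.2328 = 73.0595 kN.

F ≈ 73.06 kN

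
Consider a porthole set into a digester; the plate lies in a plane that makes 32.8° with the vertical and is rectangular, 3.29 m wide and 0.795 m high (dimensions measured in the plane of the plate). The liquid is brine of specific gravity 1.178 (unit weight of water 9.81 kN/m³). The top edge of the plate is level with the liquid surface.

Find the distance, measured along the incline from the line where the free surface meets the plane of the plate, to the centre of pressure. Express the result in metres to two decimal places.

γ = 1.178 × 9.81 = 11.55618 kN/m³.
The plate makes 32.8° with the vertical, i.e. θ = 90° − 32.8° = 57.2° to the horizontal. Measuring y along the incline from the free-surface line, vertical depth h = y·sinθ with sinθ = 0.840567.
The centroid lies 0.795/2 = 0.3975 m below the top edge, so y_c = 0.3975 m and h_c = 0.3975 × 0.840567 = 0.334125 m.
A = 3.29 × 0.795 = 2.61555 m².
Resultant F = γ·h_c·A = 11.55618 × 0.334125 × 2.61555 = 10.0992 kN.
I_c = b·h³/12 = 3.29 × 0.795³/12 = 0.137758 m⁴.
Centre of pressure: y_p = y_c + I_c/(y_c·A) = 0.3975 + 0.137758/(0.3975 × 2.61555) = 0.3975 + 0.1325 = 0.53 m along the plane.

y_p = 0.53 m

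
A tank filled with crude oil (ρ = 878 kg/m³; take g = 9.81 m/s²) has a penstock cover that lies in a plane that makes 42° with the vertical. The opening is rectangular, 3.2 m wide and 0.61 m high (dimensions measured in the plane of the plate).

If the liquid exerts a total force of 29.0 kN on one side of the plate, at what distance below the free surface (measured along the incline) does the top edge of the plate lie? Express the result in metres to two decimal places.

γ = ρg = 878 × 9.81 / 1000 = 8.61318 kN/m³.
A = 3.2 × 0.61 = 1.952 m².
From F = γ·h_c·A, the centroid depth is h_c = 29.0/(8.61318 × 1.952) = 1.72486 m.
The plate makes 42° with the vertical, i.e. θ = 90° − 42° = 48° to the horizontal. Measuring y along the incline from the free-surface line, vertical depth h = y·sinθ with sinθ = 0.743145.
Along the incline, y_c = h_c/sinθ = 1.72486/0.743145 = 2.32103 m.
The centroid lies 0.61/2 = 0.305 m below the top edge, so the top edge sits at y_top = 2.32103 − 0.305 = 2.01603 m along the incline.

y_top ≈ 2.02 m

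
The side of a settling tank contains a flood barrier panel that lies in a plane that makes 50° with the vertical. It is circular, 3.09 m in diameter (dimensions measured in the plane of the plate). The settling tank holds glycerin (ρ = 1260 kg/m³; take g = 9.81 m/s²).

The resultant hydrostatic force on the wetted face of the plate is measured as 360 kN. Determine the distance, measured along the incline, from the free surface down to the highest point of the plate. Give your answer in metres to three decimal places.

γ = ρg = 1260 × 9.81 / 1000 = 12.3606 kN/m³.
A = π(1.545)² = 7.49906 m².
From F = γ·h_c·A, the centroid depth is h_c = 360/(12.3606 × 7.49906) = 3.88379 m.
The plate makes 50° with the vertical, i.e. θ = 90° − 50° = 40° to the horizontal. Measuring y along the incline from the free-surface line, vertical depth h = y·sinθ with sinθ = 0.642788.
Along the incline, y_c = h_c/sinθ = 3.88379/0.642788 = 6.0421 m.
The centroid is at the centre, 1.545 m below the top of the plate, so the highest point sits at y_top = 6.0421 − 1.545 = 4.4971 m along the incline.

y_top ≈ 4.497 m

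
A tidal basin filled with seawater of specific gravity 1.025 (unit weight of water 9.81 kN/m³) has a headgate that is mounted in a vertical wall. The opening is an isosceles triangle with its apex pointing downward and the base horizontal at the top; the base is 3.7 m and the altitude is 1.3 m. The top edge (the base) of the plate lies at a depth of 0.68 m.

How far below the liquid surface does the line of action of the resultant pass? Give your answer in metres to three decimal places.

γ = 1.025 × 9.81 = 10.05525 kN/m³.
With the apex down, the centroid sits h/3 = 1.3/3 = 0.433333 m below the base (the top edge), so the centroid depth is h_c = 0.68 + 0.433333 = 1.11333 m.
A = ½ × 3.7 × 1.3 = 2.405 m².
Resultant F = γ·h_c·A = 10.05525 × 1.11333 × 2.405 = 26.9235 kN.
I_c = b·h³/36 = 3.7 × 1.3³/36 = 0.225803 m⁴.
Centre of pressure: y_p = y_c + I_c/(y_c·A) = 1.11333 + 0.225803/(1.11333 × 2.405) = 1.11333 + 0.0843317 = 1.19766 m along the plane.

h_p = 1.198 m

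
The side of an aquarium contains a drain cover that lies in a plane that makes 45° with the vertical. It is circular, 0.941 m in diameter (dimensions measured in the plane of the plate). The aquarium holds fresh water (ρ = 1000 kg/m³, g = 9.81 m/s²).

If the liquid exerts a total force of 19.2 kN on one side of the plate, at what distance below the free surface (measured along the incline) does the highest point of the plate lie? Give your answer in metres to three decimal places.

y_top ≈ 3.509 m

γ = ρg = 1000 × 9.81 = 9810 N/m³ = 9.81 kN/m³.
A = π(0.4705)² = 0.695455 m².
From F = γ·h_c·A, the centroid depth is h_c = 19.2/(9.81 × 0.695455) = 2.81425 m.
The plate makes 45° with the vertical, i.e. θ = 90° − 45° = 45° to the horizontal. Measuring y along the incline from the free-surface line, vertical depth h = y·sinθ with sinθ = 0.707107.
Along the incline, y_c = h_c/sinθ = 2.81425/0.707107 = 3.97995 m.
The centroid is at the centre, 0.4705 m below the top of the plate, so the highest point sits at y_top = 3.97995 − 0.4705 = 3.50945 m along the incline.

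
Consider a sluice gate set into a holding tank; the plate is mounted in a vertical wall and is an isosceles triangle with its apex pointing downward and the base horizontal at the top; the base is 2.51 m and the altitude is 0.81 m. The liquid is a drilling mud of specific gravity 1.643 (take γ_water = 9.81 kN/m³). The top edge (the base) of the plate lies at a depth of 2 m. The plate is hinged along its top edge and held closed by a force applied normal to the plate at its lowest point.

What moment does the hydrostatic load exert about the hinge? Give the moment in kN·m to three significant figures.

M ≈ 10.6 kN·m

γ = 1.643 × 9.81 = 16.11783 kN/m³.
With the apex down, the centroid sits h/3 = 0.81/3 = 0.27 m below the base (the top edge), so the centroid depth is h_c = 2 + 0.27 = 2.27 m.
A = ½ × 2.51 × 0.81 = 1.01655 m².
Resultant F = γ·h_c·A = 16.11783 × 2.27 × 1.01655 = 37.193 kN.
I_c = b·h³/36 = 2.51 × 0.81³/36 = 0.0370532 m⁴.
Centre of pressure: y_p = y_c + I_c/(y_c·A) = 2.27 + 0.0370532/(2.27 × 1.01655) = 2.27 + 0.0160572 = 2.28606 m along the plane.
The resultant acts 0.27 + 0.0160572 = 0.286057 m (along the plate) below the hinge at the top edge, so the moment about the hinge is M = F × 0.286057 = 37.193 × 0.286057 = 10.6393 kN·m.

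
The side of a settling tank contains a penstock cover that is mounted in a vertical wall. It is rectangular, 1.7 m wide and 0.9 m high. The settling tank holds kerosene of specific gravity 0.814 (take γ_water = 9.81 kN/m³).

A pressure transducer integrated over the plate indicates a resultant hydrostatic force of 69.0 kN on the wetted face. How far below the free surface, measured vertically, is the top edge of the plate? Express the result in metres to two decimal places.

γ = 0.814 × 9.81 = 7.98534 kN/m³.
A = 1.7 × 0.9 = 1.53 m².
From F = γ·h_c·A, the centroid depth is h_c = 69.0/(7.98534 × 1.53) = 5.6476 m.
The centroid lies 0.9/2 = 0.45 m below the top edge, so the top edge sits at h_top = 5.6476 − 0.45 = 5.1976 m below the surface.

d_top ≈ 5.20 m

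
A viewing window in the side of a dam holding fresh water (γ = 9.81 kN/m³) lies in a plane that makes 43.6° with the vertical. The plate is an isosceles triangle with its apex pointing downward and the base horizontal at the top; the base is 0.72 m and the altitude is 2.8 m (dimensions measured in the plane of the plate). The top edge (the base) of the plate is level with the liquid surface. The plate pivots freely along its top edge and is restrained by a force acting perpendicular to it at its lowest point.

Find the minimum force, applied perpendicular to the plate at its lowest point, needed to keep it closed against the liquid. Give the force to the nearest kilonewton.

P ≈ 3 kN

γ = 9.81 kN/m³.
The plate makes 43.6° with the vertical, i.e. θ = 90° − 43.6° = 46.4° to the horizontal. Measuring y along the incline from the free-surface line, vertical depth h = y·sinθ with sinθ = 0.724172.
With the apex down, the centroid sits h/3 = 2.8/3 = 0.933333 m below the base (the top edge), so y_c = 0.933333 m and h_c = 0.933333 × 0.724172 = 0.675894 m.
A = ½ × 0.72 × 2.8 = 1.008 m².
Resultant F = γ·h_c·A = 9.81 × 0.675894 × 1.008 = 6.68356 kN.
I_c = b·h³/36 = 0.72 × 2.8³/36 = 0.43904 m⁴.
Centre of pressure: y_p = y_c + I_c/(y_c·A) = 0.933333 + 0.43904/(0.933333 × 1.008) = 0.933333 + 0.466667 = 1.4 m along the plane.
The resultant acts 0.933333 + 0.466667 = 1.4 m (along the plate) below the hinge at the top edge, so the moment about the hinge is M = F × 1.4 = 6.68356 × 1.4 = 9.35698 kN·m.
A normal force at the bottom, 2.8 m from the hinge, must supply this moment: P = 9.35698/2.8 = 3.34178 kN.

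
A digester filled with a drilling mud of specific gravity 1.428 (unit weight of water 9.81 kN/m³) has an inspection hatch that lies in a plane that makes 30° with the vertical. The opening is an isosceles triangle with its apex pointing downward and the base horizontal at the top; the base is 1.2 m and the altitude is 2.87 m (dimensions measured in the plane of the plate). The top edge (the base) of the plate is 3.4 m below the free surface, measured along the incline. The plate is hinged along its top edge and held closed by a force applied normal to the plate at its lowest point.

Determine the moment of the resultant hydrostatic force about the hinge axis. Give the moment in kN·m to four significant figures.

γ = 1.428 × 9.81 = 14.00868 kN/m³.
The plate makes 30° with the vertical, i.e. θ = 90° − 30° = 60° to the horizontal. Measuring y along the incline from the free-surface line, vertical depth h = y·sinθ with sinθ = 0.866025.
With the apex down, the centroid sits h/3 = 2.87/3 = 0.956667 m below the base (the top edge), so y_c = 3.4 + 0.956667 = 4.35667 m and h_c = 4.35667 × 0.866025 = 3.77299 m.
A = ½ × 1.2 × 2.87 = 1.722 m².
Resultant F = γ·h_c·A = 14.00868 × 3.77299 × 1.722 = 91.0156 kN.
I_c = b·h³/36 = 1.2 × 2.87³/36 = 0.787997 m⁴.
Centre of pressure: y_p = y_c + I_c/(y_c·A) = 4.35667 + 0.787997/(4.35667 × 1.722) = 4.35667 + 0.105036 = 4.46171 m along the plane.
The resultant acts 0.956667 + 0.105036 = 1.0617 m (along the plate) below the hinge at the top edge, so the moment about the hinge is M = F × 1.0617 = 91.0156 × 1.0617 = 96.6313 kN·m.

M ≈ 96.63 kN·m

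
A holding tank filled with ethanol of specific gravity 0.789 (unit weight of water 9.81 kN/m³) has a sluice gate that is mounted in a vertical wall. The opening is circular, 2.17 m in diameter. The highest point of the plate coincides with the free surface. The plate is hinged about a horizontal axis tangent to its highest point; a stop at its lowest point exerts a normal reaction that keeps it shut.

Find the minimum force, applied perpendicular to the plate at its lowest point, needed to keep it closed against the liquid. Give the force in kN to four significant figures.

P ≈ 19.41 kN

γ = 0.789 × 9.81 = 7.74009 kN/m³.
The centroid is at the centre, 1.085 m below the top of the plate, so the centroid depth is h_c = 1.085 m.
A = π(1.085)² = 3.69836 m².
Resultant F = γ·h_c·A = 7.74009 × 1.085 × 3.69836 = 31.0588 kN.
I_c = πr⁴/4 = π × 1.085⁴/4 = 1.08845 m⁴.
Centre of pressure: y_p = y_c + I_c/(y_c·A) = 1.085 + 1.08845/(1.085 × 3.69836) = 1.085 + 0.27125 = 1.35625 m along the plane.
The resultant acts 1.085 + 0.27125 = 1.35625 m (along the plate) below the hinge at the top edge, so the moment about the hinge is M = F × 1.35625 = 31.0588 × 1.35625 = 42.1235 kN·m.
A normal force at the bottom, 2.17 m from the hinge, must supply this moment: P = 42.1235/2.17 = 19.4118 kN.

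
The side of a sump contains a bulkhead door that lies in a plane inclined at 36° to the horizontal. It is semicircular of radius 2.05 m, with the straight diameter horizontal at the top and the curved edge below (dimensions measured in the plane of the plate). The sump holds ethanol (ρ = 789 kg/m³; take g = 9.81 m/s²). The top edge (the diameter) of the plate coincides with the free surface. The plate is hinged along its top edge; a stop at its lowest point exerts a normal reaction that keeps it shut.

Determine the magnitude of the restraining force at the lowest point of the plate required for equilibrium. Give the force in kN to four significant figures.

γ = ρg = 789 × 9.81 / 1000 = 7.74009 kN/m³.
Let θ = 36° be the plate's angle to the horizontal; measure y along the incline from where the plane meets the free surface. Vertical depth h = y·sinθ with sinθ = 0.587785.
The centroid of a semicircle lies 4r/(3π) = 0.870047 m from the diameter, here below the top edge, so y_c = 0.870047 m and h_c = 0.870047 × 0.587785 = 0.511401 m.
A = πr²/2 = π × 2.05²/2 = 6.60127 m².
Resultant F = γ·h_c·A = 7.74009 × 0.511401 × 6.60127 = 26.1297 kN.
I_c = (π/8 − 8/(9π))·r⁴ = 0.109757 × 2.05⁴ = 1.93842 m⁴.
Centre of pressure: y_p = y_c + I_c/(y_c·A) = 0.870047 + 1.93842/(0.870047 × 6.60127) = 0.870047 + 0.337503 = 1.20755 m along the plane.
The resultant acts 0.870047 + 0.337503 = 1.20755 m (along the plate) below the hinge at the top edge, so the moment about the hinge is M = F × 1.20755 = 26.1297 × 1.20755 = 31.5529 kN·m.
A normal force at the bottom, 2.05 m from the hinge, must supply this moment: P = 31.5529/2.05 = 15.3917 kN.

P ≈ 15.39 kN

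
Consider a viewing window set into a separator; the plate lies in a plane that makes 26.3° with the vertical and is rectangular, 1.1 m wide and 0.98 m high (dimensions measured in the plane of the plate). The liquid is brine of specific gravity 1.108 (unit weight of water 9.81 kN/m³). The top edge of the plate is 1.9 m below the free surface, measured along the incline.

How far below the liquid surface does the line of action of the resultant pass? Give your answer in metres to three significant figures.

h_p = 2.17 m

γ = 1.108 × 9.81 = 10.86948 kN/m³.
The plate makes 26.3° with the vertical, i.e. θ = 90° − 26.3° = 63.7° to the horizontal. Measuring y along the incline from the free-surface line, vertical depth h = y·sinθ with sinθ = 0.896486.
The centroid lies 0.98/2 = 0.49 m below the top edge, so y_c = 1.9 + 0.49 = 2.39 m and h_c = 2.39 × 0.896486 = 2.1426 m.
A = 1.1 × 0.98 = 1.078 m².
Resultant F = γ·h_c·A = 10.86948 × 2.1426 × 1.078 = 25.1055 kN.
I_c = b·h³/12 = 1.1 × 0.98³/12 = 0.0862759 m⁴.
Centre of pressure: y_p = y_c + I_c/(y_c·A) = 2.39 + 0.0862759/(2.39 × 1.078) = 2.39 + 0.0334867 = 2.42349 m along the plane.
Vertically, h_p = y_p·sinθ = 2.42349 × 0.896486 = 2.17262 m.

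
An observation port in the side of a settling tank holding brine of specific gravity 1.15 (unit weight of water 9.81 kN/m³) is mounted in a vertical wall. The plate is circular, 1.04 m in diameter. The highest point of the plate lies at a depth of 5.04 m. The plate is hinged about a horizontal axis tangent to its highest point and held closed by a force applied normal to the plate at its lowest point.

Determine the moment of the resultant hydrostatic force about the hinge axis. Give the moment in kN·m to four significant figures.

γ = 1.15 × 9.81 = 11.2815 kN/m³.
The centroid is at the centre, 0.52 m below the top of the plate, so the centroid depth is h_c = 5.04 + 0.52 = 5.56 m.
A = π(0.52)² = 0.849487 m².
Resultant F = γ·h_c·A = 11.2815 × 5.56 × 0.849487 = 53.2842 kN.
I_c = πr⁴/4 = π × 0.52⁴/4 = 0.0574253 m⁴.
Centre of pressure: y_p = y_c + I_c/(y_c·A) = 5.56 + 0.0574253/(5.56 × 0.849487) = 5.56 + 0.0121583 = 5.57216 m along the plane.
The resultant acts 0.52 + 0.0121583 = 0.532158 m (along the plate) below the hinge at the top edge, so the moment about the hinge is M = F × 0.532158 = 53.2842 × 0.532158 = 28.3556 kN·m.

M ≈ 28.36 kN·m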